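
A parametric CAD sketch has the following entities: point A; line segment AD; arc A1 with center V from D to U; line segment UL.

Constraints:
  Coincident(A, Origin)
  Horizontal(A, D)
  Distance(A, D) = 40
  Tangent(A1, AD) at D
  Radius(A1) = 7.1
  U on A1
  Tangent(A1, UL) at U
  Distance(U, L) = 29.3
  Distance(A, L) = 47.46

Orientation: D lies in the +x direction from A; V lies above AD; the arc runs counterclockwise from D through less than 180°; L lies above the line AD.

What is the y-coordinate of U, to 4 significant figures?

10.74

A is at the origin; A and D share the same y with |AD| = 40.0 and D on the +x side, so D = (40.00, 0.000). Since A1 is tangent to AD there, VD ⟂ AD, so V = D + (0, 7.1) = (40.00, 7.100). Since VU ⟂ UL (tangency), |VL| = √(7.1² + 29.3²) = 30.15 regardless of where U sits on A1. So L lies on both circle(A, 47.46) and circle(V, 30.15); the above-AD intersection is L = (31.05, 35.89). U is the foot of the tangent from L: U = (46.09, 10.74).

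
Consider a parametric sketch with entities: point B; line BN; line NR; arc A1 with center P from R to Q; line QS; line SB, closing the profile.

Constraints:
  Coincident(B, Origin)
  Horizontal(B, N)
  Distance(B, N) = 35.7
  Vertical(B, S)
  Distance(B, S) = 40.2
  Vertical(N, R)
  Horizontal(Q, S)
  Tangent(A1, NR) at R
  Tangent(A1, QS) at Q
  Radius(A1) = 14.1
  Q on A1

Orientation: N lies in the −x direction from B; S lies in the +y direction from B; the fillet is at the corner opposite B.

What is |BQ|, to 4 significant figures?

45.64

B is at the origin; BN is horizontal with |BN| = 35.7 and N on the −x side, so N = (-35.70, 0.000). B and S share the same x with |BS| = 40.2 and S on the +y side, so S = (0.000, 40.20). The virtual corner opposite B is at (-35.70, 40.20). Tangency of A1 to NR means the radius PR is perpendicular to NR and since A1 is tangent to QS there, PQ ⟂ QS, with radius 14.1, so the center P sits 14.1 in from both sides at P = (-21.60, 26.10). That places the tangent points at R = (-35.70, 26.10) on NR and Q = (-21.60, 40.20) on QS. Then |BQ| = |Q − B| = 45.64.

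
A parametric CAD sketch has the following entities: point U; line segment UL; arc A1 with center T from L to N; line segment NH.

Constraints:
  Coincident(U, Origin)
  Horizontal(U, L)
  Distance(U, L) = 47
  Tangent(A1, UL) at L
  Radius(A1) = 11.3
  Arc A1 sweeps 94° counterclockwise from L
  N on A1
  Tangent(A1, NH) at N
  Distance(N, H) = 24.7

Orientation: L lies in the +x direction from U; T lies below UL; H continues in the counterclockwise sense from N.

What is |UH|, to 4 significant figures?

52.45

On A1, L sits at bearing 90° from T; a 94° counterclockwise sweep puts N at bearing 184°, so N = T + 11.3·(cos 184°, sin 184°) = (35.73, -12.09). A1 meets NH tangentially, so TN is at right angles to NH, so NH runs along (−sin 184°, cos 184°); with |NH| = 24.7, H = (37.45, -36.73). Then |UH| = |H − U| = 52.45.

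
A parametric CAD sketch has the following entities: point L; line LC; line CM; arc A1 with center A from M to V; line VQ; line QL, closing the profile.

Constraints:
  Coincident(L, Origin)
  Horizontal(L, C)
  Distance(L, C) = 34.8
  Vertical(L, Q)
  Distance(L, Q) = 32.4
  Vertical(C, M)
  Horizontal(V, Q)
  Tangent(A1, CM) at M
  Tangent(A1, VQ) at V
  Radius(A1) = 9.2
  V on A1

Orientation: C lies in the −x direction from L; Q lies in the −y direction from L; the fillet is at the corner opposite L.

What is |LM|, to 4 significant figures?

41.82

The virtual corner opposite L is at (-34.80, -32.40). Since A1 is tangent to CM there, AM ⟂ CM and A1 meets VQ tangentially, so AV is at right angles to VQ, with radius 9.2, so the center A sits 9.2 in from both sides at A = (-25.60, -23.20). That places the tangent points at M = (-34.80, -23.20) on CM and V = (-25.60, -32.40) on VQ. Then |LM| = |M − L| = 41.82.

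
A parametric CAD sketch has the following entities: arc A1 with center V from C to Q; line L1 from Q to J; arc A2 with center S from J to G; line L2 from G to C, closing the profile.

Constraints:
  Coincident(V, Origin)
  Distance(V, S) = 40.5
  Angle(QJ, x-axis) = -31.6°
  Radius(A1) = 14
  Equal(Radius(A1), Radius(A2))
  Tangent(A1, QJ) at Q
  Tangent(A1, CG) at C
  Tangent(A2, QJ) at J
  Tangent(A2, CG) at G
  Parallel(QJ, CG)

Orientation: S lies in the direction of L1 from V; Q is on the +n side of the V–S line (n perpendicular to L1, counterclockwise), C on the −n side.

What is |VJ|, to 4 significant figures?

42.85

Tangency of A1 to both parallel lines with radius 14.0 puts Q and C at V ± 14.0·n: Q = (7.336, 11.92), C = (-7.336, -11.92). Equal radii place J and G the same way about S: J = S + 14.0·n = (41.83, -9.297), G = S − 14.0·n = (27.16, -33.15). Then |VJ| = |J − V| = 42.85.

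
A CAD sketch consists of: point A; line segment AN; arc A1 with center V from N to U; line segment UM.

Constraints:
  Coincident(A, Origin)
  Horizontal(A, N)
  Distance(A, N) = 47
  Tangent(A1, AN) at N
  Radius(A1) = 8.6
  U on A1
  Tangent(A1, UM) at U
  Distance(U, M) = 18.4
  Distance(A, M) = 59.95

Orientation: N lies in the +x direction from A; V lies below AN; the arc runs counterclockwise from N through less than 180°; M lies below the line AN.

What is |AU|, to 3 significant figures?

43.1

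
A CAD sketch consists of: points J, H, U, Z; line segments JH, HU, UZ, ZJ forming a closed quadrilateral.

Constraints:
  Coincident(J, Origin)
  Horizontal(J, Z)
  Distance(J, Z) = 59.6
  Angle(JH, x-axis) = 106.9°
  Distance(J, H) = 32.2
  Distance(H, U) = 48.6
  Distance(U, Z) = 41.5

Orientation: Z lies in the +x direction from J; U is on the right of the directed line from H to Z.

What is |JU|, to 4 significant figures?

20.89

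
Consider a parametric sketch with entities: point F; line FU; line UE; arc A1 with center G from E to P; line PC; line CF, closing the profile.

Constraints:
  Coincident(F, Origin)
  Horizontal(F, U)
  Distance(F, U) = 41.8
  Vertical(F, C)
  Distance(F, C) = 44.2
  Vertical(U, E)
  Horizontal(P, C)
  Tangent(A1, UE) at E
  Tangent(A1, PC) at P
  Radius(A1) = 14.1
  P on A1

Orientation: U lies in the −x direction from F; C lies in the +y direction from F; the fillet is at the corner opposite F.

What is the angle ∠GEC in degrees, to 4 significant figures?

18.64°

F is at the origin; F and U share the same y with |FU| = 41.8 and U on the −x side, so U = (-41.80, 0.000). FC is vertical with |FC| = 44.2 and C on the +y side, so C = (0.000, 44.20). The virtual corner opposite F is at (-41.80, 44.20). A1 meets UE tangentially, so GE is at right angles to UE and the tangent condition forces GP to be normal to PC, with radius 14.1, so the center G sits 14.1 in from both sides at G = (-27.70, 30.10). That places the tangent points at E = (-41.80, 30.10) on UE and P = (-27.70, 44.20) on PC. Then cos ∠GEC = EG·EC / (|EG||EC|), giving 18.64°.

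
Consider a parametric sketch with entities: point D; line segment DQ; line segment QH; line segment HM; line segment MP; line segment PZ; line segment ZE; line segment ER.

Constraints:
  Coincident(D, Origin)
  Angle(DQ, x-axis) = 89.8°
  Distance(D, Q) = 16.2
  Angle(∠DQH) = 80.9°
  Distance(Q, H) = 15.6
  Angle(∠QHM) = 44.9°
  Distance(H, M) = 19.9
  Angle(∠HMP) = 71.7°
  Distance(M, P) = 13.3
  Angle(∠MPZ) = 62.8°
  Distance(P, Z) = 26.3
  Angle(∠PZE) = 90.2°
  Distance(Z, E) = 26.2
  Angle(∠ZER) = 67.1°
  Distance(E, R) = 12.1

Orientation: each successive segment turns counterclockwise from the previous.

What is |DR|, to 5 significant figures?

11.198

∠PZE = 90.2° gives ZE at -80.700° from the x-axis; with |ZE| = 26.2, E = (-16.918, -15.436). ∠ZER = 67.1° gives ER at 32.200° from the x-axis; with |ER| = 12.1, R = (-6.6789, -8.9887). Then |DR| = |R − D| = 11.198.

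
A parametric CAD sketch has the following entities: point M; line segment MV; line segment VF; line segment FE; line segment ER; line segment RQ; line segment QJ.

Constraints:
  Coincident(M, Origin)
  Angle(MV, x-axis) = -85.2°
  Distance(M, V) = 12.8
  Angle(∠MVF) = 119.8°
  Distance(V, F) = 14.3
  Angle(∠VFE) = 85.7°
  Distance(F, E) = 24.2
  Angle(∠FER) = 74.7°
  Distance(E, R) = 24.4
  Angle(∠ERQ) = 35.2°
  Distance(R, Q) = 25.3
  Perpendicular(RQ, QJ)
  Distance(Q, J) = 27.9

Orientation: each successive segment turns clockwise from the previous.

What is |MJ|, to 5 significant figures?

37.275

∠ERQ = 35.2° gives RQ at -129.80° from the x-axis; with |RQ| = 25.3, Q = (-15.536, -13.103). The perpendicularity gives QJ at right angles to RQ, so QJ runs at 140.20°; with |QJ| = 27.9, J = (-36.971, 4.7556). Then |MJ| = |J − M| = 37.275.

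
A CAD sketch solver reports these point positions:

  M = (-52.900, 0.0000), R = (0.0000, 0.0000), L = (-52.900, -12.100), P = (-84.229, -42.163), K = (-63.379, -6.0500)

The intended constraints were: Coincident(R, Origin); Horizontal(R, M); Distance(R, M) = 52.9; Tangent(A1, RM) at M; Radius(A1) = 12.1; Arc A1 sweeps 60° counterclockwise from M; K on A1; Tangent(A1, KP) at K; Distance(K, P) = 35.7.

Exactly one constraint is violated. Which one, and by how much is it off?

Distance(K, P) = 35.7 — off by 6.00.

R = (0.00, 0.00) ✓; R.y = 0.00, M.y = 0.00 ✓; |RM| = 52.90 ✓; ∠(LM, MR) = 90.00° ✓; |LM| = 12.10 ✓; bearing(L→K) − bearing(L→M) = 60.00° ✓; |LK| = 12.10 ✓; ∠(LK, KP) = 90.00° ✓; |KP| = 41.70 ✗.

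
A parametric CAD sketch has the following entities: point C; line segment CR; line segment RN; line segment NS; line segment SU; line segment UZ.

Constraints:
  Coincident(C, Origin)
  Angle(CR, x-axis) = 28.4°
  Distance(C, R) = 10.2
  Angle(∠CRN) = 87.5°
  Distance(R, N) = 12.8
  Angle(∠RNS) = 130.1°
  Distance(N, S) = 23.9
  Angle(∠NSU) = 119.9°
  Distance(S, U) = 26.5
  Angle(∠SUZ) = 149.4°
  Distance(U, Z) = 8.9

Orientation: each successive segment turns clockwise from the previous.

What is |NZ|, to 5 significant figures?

48.836

∠NSU = 119.9° gives SU at -174.10° from the x-axis; with |SU| = 26.5, U = (-21.517, -31.221). ∠SUZ = 149.4° gives UZ at 155.30° from the x-axis; with |UZ| = 8.9, Z = (-29.603, -27.502). Then |NZ| = |Z − N| = 48.836.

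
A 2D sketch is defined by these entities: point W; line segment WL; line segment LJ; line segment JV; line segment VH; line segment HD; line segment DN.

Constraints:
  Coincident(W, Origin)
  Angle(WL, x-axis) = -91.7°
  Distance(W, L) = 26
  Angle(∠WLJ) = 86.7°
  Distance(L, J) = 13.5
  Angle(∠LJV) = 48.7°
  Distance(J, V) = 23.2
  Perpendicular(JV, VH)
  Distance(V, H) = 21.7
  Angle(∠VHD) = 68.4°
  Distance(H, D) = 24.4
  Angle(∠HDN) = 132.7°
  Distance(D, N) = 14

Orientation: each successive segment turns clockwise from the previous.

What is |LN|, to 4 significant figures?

17.04

∠VHD = 68.4° gives HD at -157.9° from the x-axis; with |HD| = 24.4, D = (-5.062, -33.65). ∠HDN = 132.7° gives DN at 154.8° from the x-axis; with |DN| = 14.0, N = (-17.73, -27.69). Then |LN| = |N − L| = 17.04.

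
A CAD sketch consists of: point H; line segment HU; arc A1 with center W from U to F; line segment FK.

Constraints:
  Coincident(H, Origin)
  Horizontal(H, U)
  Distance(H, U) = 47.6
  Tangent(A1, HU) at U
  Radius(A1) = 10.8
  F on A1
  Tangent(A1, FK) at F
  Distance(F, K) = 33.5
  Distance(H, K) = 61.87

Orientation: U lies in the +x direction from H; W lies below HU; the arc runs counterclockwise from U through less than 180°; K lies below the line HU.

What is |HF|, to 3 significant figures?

38.9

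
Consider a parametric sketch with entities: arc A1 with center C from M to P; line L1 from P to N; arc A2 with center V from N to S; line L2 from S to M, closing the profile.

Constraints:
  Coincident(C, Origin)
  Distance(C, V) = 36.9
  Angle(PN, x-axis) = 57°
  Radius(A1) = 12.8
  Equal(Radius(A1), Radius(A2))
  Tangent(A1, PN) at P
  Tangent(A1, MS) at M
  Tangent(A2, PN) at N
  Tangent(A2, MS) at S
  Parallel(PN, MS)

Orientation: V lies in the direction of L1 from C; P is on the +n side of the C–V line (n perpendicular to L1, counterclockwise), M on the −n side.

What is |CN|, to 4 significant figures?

39.06

The slot axis is L1's direction at 57.0°, so u = (cos 57.0°, sin 57.0°) = (0.5446, 0.8387) and n = (−sin 57.0°, cos 57.0°) = (-0.8387, 0.5446). C is at the origin and V lies 36.9 along u from C, so V = 36.9·u = (20.10, 30.95). Tangency of A1 to both parallel lines with radius 12.8 puts P and M at C ± 12.8·n: P = (-10.73, 6.971), M = (10.73, -6.971). Equal radii place N and S the same way about V: N = V + 12.8·n = (9.362, 37.92), S = V − 12.8·n = (30.83, 23.98). Then |CN| = |N − C| = 39.06.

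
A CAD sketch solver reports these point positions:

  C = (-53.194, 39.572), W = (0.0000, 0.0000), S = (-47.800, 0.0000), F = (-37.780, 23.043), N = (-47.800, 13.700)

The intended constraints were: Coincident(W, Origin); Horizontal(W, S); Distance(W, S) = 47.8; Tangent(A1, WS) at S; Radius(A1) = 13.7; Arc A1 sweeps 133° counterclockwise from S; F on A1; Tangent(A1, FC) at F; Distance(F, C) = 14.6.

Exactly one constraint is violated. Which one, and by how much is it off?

Distance(F, C) = 14.6 — off by 8.00.

W = (0.00, 0.00) ✓; W.y = 0.00, S.y = 0.00 ✓; |WS| = 47.80 ✓; ∠(NS, SW) = 90.00° ✓; |NS| = 13.70 ✓; bearing(N→F) − bearing(N→S) = 133.0° ✓; |NF| = 13.70 ✓; ∠(NF, FC) = 90.00° ✓; |FC| = 22.60 ✗.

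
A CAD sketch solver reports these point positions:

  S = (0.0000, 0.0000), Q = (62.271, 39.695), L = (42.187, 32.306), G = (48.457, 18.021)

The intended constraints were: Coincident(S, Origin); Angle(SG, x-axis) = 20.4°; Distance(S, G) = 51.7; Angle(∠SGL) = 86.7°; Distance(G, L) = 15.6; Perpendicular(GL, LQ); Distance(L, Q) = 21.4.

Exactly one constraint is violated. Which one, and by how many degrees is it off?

Perpendicular(GL, LQ) — off by 3.50°.

S = (0.00, 0.00) ✓; SG at 20.40° ✓; |SG| = 51.70 ✓; ∠SGL = 86.70° ✓; |GL| = 15.60 ✓; ∠(GL, LQ) = 93.50° ✗; |LQ| = 21.40 ✓.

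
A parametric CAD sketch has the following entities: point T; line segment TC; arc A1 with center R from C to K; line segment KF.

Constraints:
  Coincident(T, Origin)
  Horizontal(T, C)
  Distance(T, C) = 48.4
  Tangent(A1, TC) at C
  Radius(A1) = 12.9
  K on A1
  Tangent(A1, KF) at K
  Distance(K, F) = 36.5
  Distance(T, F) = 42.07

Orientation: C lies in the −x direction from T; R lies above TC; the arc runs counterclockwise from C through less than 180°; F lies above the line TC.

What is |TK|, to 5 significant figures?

37.838

T is at the origin; TC is horizontal with |TC| = 48.4 and C on the −x side, so C = (-48.400, 0.0000). Since A1 is tangent to TC there, RC ⟂ TC, so R = C + (0, 12.9) = (-48.400, 12.900). Since RK ⟂ KF (tangency), |RF| = √(12.9² + 36.5²) = 38.713 regardless of where K sits on A1. So F lies on both circle(T, 42.07) and circle(R, 38.713); the above-TC intersection is F = (-18.673, 37.699). K is the foot of the tangent from F: K = (-37.308, 6.3141).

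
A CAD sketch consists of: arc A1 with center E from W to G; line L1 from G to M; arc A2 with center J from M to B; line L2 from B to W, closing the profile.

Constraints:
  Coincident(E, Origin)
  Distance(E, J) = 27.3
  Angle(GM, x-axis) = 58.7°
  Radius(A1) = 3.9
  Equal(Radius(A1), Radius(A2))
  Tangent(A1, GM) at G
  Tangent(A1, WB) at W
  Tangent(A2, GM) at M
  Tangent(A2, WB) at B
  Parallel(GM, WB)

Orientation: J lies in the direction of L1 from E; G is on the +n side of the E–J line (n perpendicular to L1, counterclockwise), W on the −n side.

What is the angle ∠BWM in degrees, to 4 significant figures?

15.95°

The slot axis is L1's direction at 58.7°, so u = (cos 58.7°, sin 58.7°) = (0.5195, 0.8545) and n = (−sin 58.7°, cos 58.7°) = (-0.8545, 0.5195). E is at the origin and J lies 27.3 along u from E, so J = 27.3·u = (14.18, 23.33). Tangency of A1 to both parallel lines with radius 3.9 puts G and W at E ± 3.9·n: G = (-3.332, 2.026), W = (3.332, -2.026). Equal radii place M and B the same way about J: M = J + 3.9·n = (10.85, 25.35), B = J − 3.9·n = (17.52, 21.30). Then cos ∠BWM = WB·WM / (|WB||WM|), giving 15.95°.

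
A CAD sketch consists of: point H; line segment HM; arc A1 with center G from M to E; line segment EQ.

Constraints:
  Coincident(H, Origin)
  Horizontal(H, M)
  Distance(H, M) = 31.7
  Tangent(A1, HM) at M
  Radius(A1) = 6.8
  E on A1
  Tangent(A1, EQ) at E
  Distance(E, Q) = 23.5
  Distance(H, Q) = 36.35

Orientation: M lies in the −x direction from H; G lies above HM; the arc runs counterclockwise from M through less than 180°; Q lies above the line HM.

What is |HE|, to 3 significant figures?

25.6

H is at the origin; H and M share the same y with |HM| = 31.7 and M on the −x side, so M = (-31.7, 0.00). A1 meets HM tangentially, so GM is at right angles to HM, so G = M + (0, 6.8) = (-31.7, 6.80). Since GE ⟂ EQ (tangency), |GQ| = √(6.8² + 23.5²) = 24.5 regardless of where E sits on A1. So Q lies on both circle(H, 36.35) and circle(G, 24.5); the above-HM intersection is Q = (-21.7, 29.1). E is the foot of the tangent from Q: E = (-25.0, 5.86).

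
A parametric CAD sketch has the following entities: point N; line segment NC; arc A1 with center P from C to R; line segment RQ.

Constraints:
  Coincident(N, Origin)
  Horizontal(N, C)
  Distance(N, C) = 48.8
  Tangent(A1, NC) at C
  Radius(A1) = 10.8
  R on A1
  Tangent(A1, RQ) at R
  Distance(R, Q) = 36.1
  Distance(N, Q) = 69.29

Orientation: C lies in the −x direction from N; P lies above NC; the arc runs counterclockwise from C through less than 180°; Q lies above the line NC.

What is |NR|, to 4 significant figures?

41.01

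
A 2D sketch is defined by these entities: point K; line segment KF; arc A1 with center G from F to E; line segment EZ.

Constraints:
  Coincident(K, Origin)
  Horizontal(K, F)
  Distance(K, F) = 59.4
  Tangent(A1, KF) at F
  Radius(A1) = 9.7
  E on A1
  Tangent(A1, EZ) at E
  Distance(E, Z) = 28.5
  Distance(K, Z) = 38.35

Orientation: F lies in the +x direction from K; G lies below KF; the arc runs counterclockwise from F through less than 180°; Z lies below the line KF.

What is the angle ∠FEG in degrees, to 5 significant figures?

69.014°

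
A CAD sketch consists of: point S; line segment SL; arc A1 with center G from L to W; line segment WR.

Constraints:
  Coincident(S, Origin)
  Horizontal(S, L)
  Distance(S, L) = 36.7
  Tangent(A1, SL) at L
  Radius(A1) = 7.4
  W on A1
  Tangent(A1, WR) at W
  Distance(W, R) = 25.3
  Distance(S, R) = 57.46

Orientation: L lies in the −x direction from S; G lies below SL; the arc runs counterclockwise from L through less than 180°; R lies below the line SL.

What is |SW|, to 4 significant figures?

44.41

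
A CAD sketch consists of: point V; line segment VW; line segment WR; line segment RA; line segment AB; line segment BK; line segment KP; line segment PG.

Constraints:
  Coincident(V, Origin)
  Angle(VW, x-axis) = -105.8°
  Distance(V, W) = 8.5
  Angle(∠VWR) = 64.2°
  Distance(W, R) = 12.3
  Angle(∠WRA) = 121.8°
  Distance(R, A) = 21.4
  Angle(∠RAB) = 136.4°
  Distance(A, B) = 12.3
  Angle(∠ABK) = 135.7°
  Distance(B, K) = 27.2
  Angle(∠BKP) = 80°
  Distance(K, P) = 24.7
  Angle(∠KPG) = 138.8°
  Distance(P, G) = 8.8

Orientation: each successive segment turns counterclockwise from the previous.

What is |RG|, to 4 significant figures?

25.64

V is at the origin; VW runs at -105.8° with length 8.5, so W = (-2.314, -8.179). ∠VWR = 64.2° gives WR at 10.00° from the x-axis; with |WR| = 12.3, R = (9.799, -6.043). ∠WRA = 121.8° gives RA at 68.20° from the x-axis; with |RA| = 21.4, A = (17.75, 13.83). ∠RAB = 136.4° gives AB at 111.8° from the x-axis; with |AB| = 12.3, B = (13.18, 25.25). ∠ABK = 135.7° gives BK at 156.1° from the x-axis; with |BK| = 27.2, K = (-11.69, 36.27). ∠BKP = 80.0° gives KP at -103.9° from the x-axis; with |KP| = 24.7, P = (-17.62, 12.29). ∠KPG = 138.8° gives PG at -62.70° from the x-axis; with |PG| = 8.8, G = (-13.59, 4.470). Then |RG| = |G − R| = 25.64.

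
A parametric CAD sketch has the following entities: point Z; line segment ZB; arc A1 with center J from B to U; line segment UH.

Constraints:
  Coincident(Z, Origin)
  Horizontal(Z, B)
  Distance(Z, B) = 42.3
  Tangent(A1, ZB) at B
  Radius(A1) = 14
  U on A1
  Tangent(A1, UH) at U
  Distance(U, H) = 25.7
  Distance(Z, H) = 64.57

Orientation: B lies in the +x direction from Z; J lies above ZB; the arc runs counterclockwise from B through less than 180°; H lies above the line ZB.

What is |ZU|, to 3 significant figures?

58.5

Checks: Z.y = 0.00, B.y = 0.00 ✓; |JU| = 14.00 ✓; ∠(JU, UH) = 90.00° ✓; |UH| = 25.70 ✓; |ZH| = 64.57 ✓.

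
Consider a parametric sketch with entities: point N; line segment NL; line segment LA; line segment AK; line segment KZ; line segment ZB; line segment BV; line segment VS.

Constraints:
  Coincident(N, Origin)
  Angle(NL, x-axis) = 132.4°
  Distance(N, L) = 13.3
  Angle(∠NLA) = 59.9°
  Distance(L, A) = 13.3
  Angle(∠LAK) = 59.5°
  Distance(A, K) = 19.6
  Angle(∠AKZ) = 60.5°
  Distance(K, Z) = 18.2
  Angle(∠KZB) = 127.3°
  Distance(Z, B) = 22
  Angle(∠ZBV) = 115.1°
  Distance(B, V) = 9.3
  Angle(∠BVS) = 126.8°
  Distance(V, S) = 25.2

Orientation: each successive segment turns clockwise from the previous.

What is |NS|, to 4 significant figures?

24.22

N is at the origin; NL runs at 132.4° with length 13.3, so L = (-8.968, 9.821). ∠NLA = 59.9° gives LA at 12.30° from the x-axis; with |LA| = 13.3, A = (4.026, 12.65). ∠LAK = 59.5° gives AK at -108.2° from the x-axis; with |AK| = 19.6, K = (-2.095, -5.965). ∠AKZ = 60.5° gives KZ at 132.3° from the x-axis; with |KZ| = 18.2, Z = (-14.34, 7.497). ∠KZB = 127.3° gives ZB at 79.60° from the x-axis; with |ZB| = 22.0, B = (-10.37, 29.14). ∠ZBV = 115.1° gives BV at 14.70° from the x-axis; with |BV| = 9.3, V = (-1.377, 31.50). ∠BVS = 126.8° gives VS at -38.50° from the x-axis; with |VS| = 25.2, S = (18.34, 15.81). Then |NS| = |S − N| = 24.22.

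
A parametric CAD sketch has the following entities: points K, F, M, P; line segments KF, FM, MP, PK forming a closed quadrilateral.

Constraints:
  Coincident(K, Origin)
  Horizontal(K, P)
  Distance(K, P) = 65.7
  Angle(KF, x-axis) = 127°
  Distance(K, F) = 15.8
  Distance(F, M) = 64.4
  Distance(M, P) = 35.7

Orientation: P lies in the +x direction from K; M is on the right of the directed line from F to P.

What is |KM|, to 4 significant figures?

49.37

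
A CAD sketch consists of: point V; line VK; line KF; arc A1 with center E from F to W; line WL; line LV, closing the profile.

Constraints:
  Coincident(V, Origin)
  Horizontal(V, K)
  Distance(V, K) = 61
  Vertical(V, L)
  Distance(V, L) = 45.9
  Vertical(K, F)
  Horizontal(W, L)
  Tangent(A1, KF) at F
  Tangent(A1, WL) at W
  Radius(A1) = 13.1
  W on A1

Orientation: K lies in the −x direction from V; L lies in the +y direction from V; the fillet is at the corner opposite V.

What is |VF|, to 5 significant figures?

69.259

V is at the origin; VK is horizontal with |VK| = 61.0 and K on the −x side, so K = (-61.000, 0.0000). V and L share the same x with |VL| = 45.9 and L on the +y side, so L = (0.0000, 45.900). The virtual corner opposite V is at (-61.000, 45.900). A1 meets KF tangentially, so EF is at right angles to KF and A1 meets WL tangentially, so EW is at right angles to WL, with radius 13.1, so the center E sits 13.1 in from both sides at E = (-47.900, 32.800). That places the tangent points at F = (-61.000, 32.800) on KF and W = (-47.900, 45.900) on WL. Then |VF| = |F − V| = 69.259.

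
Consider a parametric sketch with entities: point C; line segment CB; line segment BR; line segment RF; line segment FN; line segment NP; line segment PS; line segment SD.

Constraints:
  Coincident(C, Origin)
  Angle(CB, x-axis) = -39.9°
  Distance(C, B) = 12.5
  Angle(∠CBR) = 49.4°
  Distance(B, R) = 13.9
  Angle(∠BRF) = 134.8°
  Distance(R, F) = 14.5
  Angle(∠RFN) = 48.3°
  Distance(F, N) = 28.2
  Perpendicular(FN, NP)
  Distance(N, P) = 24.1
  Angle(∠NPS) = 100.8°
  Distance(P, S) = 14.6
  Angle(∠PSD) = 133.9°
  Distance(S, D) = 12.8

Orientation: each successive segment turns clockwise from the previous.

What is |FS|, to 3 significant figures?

30.2

FN is perpendicular to NP, so NP runs at -77.4°; with |NP| = 24.1, P = (16.9, -19.2). ∠NPS = 100.8° gives PS at -157° from the x-axis; with |PS| = 14.6, S = (3.48, -25.0). Then |FS| = |S − F| = 30.2.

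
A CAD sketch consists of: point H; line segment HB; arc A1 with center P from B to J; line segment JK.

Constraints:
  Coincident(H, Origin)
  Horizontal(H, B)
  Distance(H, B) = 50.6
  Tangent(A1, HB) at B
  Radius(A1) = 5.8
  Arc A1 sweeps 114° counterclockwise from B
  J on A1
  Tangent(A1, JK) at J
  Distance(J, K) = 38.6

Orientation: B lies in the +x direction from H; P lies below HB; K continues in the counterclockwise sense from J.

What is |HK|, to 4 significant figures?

74.88

On A1, B sits at bearing 90° from P; a 114° counterclockwise sweep puts J at bearing 204°, so J = P + 5.8·(cos 204°, sin 204°) = (45.30, -8.159). Tangency of A1 to JK means the radius PJ is perpendicular to JK, so JK runs along (−sin 204°, cos 204°); with |JK| = 38.6, K = (61.00, -43.42). Then |HK| = |K − H| = 74.88.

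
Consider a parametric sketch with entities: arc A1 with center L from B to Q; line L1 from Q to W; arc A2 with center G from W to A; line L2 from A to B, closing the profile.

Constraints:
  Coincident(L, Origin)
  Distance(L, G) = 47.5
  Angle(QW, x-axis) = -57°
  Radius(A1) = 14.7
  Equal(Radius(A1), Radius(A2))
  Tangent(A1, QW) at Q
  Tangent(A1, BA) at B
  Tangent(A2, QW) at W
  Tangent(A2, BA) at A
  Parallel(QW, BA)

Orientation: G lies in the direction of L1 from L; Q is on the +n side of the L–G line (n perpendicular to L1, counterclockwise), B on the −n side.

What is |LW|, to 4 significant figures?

49.72

The slot axis is L1's direction at -57.0°, so u = (cos -57.0°, sin -57.0°) = (0.5446, -0.8387) and n = (−sin -57.0°, cos -57.0°) = (0.8387, 0.5446). L is at the origin and G lies 47.5 along u from L, so G = 47.5·u = (25.87, -39.84). Tangency of A1 to both parallel lines with radius 14.7 puts Q and B at L ± 14.7·n: Q = (12.33, 8.006), B = (-12.33, -8.006). Equal radii place W and A the same way about G: W = G + 14.7·n = (38.20, -31.83), A = G − 14.7·n = (13.54, -47.84). Then |LW| = |W − L| = 49.72.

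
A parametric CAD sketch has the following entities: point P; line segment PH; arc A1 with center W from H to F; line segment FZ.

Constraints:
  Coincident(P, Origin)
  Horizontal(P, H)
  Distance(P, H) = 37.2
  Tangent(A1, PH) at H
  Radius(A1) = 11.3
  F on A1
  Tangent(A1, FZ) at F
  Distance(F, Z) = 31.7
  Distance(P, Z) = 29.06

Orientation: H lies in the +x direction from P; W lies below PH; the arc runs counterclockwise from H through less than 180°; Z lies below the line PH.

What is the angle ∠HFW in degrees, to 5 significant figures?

65.364°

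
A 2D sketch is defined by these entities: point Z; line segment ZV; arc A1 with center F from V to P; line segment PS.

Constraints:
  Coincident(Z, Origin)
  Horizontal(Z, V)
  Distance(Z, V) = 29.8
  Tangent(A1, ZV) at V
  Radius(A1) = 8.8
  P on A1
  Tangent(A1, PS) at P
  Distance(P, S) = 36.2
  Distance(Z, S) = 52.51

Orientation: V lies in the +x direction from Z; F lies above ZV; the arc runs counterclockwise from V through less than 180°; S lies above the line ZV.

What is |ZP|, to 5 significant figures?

39.859

Checks: |FP| = 8.800 ✓; ∠(FP, PS) = 90.00° ✓; |PS| = 36.20 ✓; |ZS| = 52.51 ✓.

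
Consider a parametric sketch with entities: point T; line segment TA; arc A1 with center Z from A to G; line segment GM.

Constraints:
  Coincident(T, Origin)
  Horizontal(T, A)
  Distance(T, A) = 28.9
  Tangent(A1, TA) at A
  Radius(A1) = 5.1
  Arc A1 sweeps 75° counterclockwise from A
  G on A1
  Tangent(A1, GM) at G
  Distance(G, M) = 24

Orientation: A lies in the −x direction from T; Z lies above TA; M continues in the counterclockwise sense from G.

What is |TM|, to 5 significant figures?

32.287

T is at the origin; TA is horizontal with |TA| = 28.9 and A on the −x side, so A = (-28.900, 0.0000). Since A1 is tangent to TA there, ZA ⟂ TA, so Z = A + (0, 5.1) = (-28.900, 5.1000). On A1, A sits at bearing -90° from Z; a 75° counterclockwise sweep puts G at bearing -15°, so G = Z + 5.1·(cos -15°, sin -15°) = (-23.974, 3.7800). The tangent condition forces ZG to be normal to GM, so GM runs along (−sin -15°, cos -15°); with |GM| = 24.0, M = (-17.762, 26.962). Then |TM| = |M − T| = 32.287.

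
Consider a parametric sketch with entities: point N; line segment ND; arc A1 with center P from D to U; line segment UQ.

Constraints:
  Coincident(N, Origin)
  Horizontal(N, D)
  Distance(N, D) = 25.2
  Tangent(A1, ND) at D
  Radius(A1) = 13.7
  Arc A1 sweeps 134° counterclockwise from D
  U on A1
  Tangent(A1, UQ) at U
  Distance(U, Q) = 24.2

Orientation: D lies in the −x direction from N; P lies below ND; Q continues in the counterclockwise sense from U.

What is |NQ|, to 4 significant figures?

44.53

On A1, D sits at bearing 90° from P; a 134° counterclockwise sweep puts U at bearing 224°, so U = P + 13.7·(cos 224°, sin 224°) = (-35.05, -23.22). A1 meets UQ tangentially, so PU is at right angles to UQ, so UQ runs along (−sin 224°, cos 224°); with |UQ| = 24.2, Q = (-18.24, -40.62). Then |NQ| = |Q − N| = 44.53.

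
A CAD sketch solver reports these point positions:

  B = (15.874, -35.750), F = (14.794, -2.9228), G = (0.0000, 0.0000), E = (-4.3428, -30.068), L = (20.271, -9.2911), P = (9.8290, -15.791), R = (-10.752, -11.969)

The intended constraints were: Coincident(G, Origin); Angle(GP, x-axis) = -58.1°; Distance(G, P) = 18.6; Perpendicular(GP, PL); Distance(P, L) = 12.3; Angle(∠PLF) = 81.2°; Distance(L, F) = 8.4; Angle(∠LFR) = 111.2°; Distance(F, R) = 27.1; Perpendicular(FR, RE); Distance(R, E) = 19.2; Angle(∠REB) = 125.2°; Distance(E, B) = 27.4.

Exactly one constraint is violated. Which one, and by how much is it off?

Distance(E, B) = 27.4 — off by 6.40.

G = (0.00, 0.00) ✓; GP at -58.10° ✓; |GP| = 18.60 ✓; ∠(GP, PL) = 90.00° ✓; |PL| = 12.30 ✓; ∠PLF = 81.20° ✓; |LF| = 8.400 ✓; ∠LFR = 111.2° ✓; |FR| = 27.10 ✓; ∠(FR, RE) = 90.00° ✓; |RE| = 19.20 ✓; ∠REB = 125.2° ✓; |EB| = 21.00 ✗.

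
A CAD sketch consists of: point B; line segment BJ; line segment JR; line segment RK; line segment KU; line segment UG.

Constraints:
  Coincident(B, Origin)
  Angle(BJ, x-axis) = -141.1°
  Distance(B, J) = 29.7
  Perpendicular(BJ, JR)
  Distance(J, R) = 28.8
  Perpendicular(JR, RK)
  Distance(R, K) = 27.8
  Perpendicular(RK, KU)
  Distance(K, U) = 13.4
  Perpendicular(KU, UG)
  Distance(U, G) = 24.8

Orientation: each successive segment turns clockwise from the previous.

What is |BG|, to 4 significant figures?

30.82

RK is perpendicular to KU, so KU runs at -51.10°; with |KU| = 13.4, U = (-11.15, 10.79). KU is perpendicular to UG, so UG runs at -141.1°; with |UG| = 24.8, G = (-30.45, -4.782). Then |BG| = |G − B| = 30.82.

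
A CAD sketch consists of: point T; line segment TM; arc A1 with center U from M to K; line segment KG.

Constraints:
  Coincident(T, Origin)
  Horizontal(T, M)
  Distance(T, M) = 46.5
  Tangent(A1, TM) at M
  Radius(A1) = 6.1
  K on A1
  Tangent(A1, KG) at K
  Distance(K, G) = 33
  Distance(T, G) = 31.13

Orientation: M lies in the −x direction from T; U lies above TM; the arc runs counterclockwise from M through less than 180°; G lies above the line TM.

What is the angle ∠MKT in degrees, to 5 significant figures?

155.36°

Checks: |UK| = 6.100 ✓; ∠(UK, KG) = 90.00° ✓; |KG| = 33.00 ✓; |TG| = 31.13 ✓.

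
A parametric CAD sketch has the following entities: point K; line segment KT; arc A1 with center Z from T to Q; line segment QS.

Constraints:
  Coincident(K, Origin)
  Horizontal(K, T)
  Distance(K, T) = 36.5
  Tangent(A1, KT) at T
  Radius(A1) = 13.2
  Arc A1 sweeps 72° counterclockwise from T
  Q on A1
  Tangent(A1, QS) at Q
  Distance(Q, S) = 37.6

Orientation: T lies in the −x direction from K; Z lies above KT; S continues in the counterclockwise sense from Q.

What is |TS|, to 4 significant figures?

50.98

K is at the origin; KT is horizontal with |KT| = 36.5 and T on the −x side, so T = (-36.50, 0.000). Since A1 is tangent to KT there, ZT ⟂ KT, so Z = T + (0, 13.2) = (-36.50, 13.20). On A1, T sits at bearing -90° from Z; a 72° counterclockwise sweep puts Q at bearing -18°, so Q = Z + 13.2·(cos -18°, sin -18°) = (-23.95, 9.121). The tangent condition forces ZQ to be normal to QS, so QS runs along (−sin -18°, cos -18°); with |QS| = 37.6, S = (-12.33, 44.88). Then |TS| = |S − T| = 50.98.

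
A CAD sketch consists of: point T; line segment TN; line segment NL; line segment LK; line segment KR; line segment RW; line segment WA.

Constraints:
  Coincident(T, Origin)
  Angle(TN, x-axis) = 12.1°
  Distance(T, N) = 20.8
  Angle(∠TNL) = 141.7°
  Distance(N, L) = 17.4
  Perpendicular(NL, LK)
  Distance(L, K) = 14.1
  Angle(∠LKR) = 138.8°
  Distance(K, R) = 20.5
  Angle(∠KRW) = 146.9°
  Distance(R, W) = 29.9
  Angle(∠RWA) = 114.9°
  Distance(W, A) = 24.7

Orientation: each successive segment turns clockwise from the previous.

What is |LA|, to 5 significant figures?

61.334

∠KRW = 146.9° gives RW at 169.50° from the x-axis; with |RW| = 29.9, W = (-18.600, -18.403). ∠RWA = 114.9° gives WA at 104.40° from the x-axis; with |WA| = 24.7, A = (-24.743, 5.5213). Then |LA| = |A − L| = 61.334.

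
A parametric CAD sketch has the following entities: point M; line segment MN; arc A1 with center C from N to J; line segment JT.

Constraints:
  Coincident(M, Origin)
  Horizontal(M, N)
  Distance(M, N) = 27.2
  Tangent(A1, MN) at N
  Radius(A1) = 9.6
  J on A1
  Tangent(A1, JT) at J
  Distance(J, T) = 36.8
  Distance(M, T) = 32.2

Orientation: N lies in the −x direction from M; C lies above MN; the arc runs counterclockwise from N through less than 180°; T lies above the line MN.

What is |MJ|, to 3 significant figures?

20.1

Checks: ∠(CN, NM) = 90.00° ✓; |CJ| = 9.600 ✓; ∠(CJ, JT) = 90.00° ✓; |JT| = 36.80 ✓; |MT| = 32.20 ✓.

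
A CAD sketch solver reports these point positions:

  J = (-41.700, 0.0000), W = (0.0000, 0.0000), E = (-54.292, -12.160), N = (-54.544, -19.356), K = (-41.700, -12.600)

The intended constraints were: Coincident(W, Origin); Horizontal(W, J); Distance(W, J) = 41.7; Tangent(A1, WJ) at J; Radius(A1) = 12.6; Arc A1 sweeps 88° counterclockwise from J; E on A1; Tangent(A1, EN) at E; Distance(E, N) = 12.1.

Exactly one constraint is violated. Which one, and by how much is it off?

Distance(E, N) = 12.1 — off by 4.90.

W = (0.00, 0.00) ✓; W.y = 0.00, J.y = 0.00 ✓; |WJ| = 41.70 ✓; ∠(KJ, JW) = 90.00° ✓; |KJ| = 12.60 ✓; bearing(K→E) − bearing(K→J) = 88.00° ✓; |KE| = 12.60 ✓; ∠(KE, EN) = 90.00° ✓; |EN| = 7.200 ✗.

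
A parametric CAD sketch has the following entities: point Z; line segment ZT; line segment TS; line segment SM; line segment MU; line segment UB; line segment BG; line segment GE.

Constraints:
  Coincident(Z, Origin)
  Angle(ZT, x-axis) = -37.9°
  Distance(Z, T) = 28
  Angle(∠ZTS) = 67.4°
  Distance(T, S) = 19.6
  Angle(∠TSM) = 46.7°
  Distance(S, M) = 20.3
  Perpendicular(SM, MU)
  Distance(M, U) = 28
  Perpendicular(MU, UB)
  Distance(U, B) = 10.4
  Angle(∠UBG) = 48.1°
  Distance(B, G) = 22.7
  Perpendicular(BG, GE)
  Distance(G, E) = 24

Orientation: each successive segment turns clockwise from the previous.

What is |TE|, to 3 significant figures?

32.2

Z is at the origin; ZT runs at -37.9° with length 28.0, so T = (22.1, -17.2). ∠ZTS = 67.4° gives TS at -150° from the x-axis; with |TS| = 19.6, S = (5.04, -26.9). ∠TSM = 46.7° gives SM at 76.2° from the x-axis; with |SM| = 20.3, M = (9.88, -7.14). SM ⟂ MU, so MU runs at -13.8°; with |MU| = 28.0, U = (37.1, -13.8). MU is perpendicular to UB, so UB runs at -104°; with |UB| = 10.4, B = (34.6, -23.9). ∠UBG = 48.1° gives BG at 124° from the x-axis; with |BG| = 22.7, G = (21.8, -5.16). The perpendicularity gives GE at right angles to BG, so GE runs at 34.3°; with |GE| = 24.0, E = (41.6, 8.36). Then |TE| = |E − T| = 32.2.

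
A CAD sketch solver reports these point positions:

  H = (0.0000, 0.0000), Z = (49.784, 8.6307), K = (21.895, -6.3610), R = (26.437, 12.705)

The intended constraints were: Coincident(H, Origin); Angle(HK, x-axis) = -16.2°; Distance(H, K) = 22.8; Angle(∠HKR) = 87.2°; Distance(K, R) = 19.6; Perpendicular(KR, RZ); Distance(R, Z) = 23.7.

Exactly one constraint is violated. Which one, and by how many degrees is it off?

Perpendicular(KR, RZ) — off by 3.50°.

H = (0.00, 0.00) ✓; HK at -16.20° ✓; |HK| = 22.80 ✓; ∠HKR = 87.20° ✓; |KR| = 19.60 ✓; ∠(KR, RZ) = 86.50° ✗; |RZ| = 23.70 ✓.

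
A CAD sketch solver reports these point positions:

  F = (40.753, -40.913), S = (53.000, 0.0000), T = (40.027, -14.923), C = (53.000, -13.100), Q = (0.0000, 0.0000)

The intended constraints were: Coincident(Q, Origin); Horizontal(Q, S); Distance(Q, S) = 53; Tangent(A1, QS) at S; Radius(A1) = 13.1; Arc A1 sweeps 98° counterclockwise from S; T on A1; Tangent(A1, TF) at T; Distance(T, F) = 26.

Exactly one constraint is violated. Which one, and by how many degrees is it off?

Tangent(A1, TF) at T — off by 6.40°.

Q = (0.00, 0.00) ✓; Q.y = 0.00, S.y = 0.00 ✓; |QS| = 53.00 ✓; ∠(CS, SQ) = 90.00° ✓; |CS| = 13.10 ✓; bearing(C→T) − bearing(C→S) = 98.00° ✓; |CT| = 13.10 ✓; ∠(CT, TF) = 96.40° ✗; |TF| = 26.00 ✓.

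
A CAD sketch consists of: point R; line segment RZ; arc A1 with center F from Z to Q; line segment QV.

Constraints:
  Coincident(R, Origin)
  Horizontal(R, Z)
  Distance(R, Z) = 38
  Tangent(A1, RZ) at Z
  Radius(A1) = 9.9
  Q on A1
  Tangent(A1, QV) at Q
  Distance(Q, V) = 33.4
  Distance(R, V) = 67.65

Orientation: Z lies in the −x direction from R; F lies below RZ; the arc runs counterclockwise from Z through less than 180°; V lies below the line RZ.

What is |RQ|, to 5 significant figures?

48.409

R is at the origin; R and Z share the same y with |RZ| = 38.0 and Z on the −x side, so Z = (-38.000, 0.0000). A1 meets RZ tangentially, so FZ is at right angles to RZ, so F = Z + (0, -9.9) = (-38.000, -9.9000). Since FQ ⟂ QV (tangency), |FV| = √(9.9² + 33.4²) = 34.836 regardless of where Q sits on A1. So V lies on both circle(R, 67.65) and circle(F, 34.836); the below-RZ intersection is V = (-53.882, -40.905). Q is the foot of the tangent from V: Q = (-47.731, -8.0767).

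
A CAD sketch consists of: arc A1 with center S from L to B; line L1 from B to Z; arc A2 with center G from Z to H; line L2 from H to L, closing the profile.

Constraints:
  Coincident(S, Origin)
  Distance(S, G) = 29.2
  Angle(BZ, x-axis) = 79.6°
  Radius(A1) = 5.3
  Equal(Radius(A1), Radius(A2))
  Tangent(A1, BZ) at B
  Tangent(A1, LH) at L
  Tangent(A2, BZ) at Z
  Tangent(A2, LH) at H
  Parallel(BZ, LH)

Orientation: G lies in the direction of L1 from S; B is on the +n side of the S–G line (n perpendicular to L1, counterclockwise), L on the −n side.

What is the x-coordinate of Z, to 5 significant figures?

0.058230

The slot axis is L1's direction at 79.6°, so u = (cos 79.6°, sin 79.6°) = (0.18052, 0.98357) and n = (−sin 79.6°, cos 79.6°) = (-0.98357, 0.18052). S is at the origin and G lies 29.2 along u from S, so G = 29.2·u = (5.2712, 28.720). Tangency of A1 to both parallel lines with radius 5.3 puts B and L at S ± 5.3·n: B = (-5.2129, 0.95675), L = (5.2129, -0.95675). Equal radii place Z and H the same way about G: Z = G + 5.3·n = (0.058230, 29.677), H = G − 5.3·n = (10.484, 27.764). So Z.x = 0.058230.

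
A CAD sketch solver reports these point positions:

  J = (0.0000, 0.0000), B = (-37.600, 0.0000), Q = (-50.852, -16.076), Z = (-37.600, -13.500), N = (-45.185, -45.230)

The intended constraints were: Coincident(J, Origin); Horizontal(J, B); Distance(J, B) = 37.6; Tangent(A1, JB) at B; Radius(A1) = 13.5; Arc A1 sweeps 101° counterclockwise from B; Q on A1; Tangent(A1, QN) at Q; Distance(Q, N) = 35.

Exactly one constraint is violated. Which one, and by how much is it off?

Distance(Q, N) = 35 — off by 5.30.

J = (0.00, 0.00) ✓; J.y = 0.00, B.y = 0.00 ✓; |JB| = 37.60 ✓; ∠(ZB, BJ) = 90.00° ✓; |ZB| = 13.50 ✓; bearing(Z→Q) − bearing(Z→B) = 101.0° ✓; |ZQ| = 13.50 ✓; ∠(ZQ, QN) = 90.00° ✓; |QN| = 29.70 ✗.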